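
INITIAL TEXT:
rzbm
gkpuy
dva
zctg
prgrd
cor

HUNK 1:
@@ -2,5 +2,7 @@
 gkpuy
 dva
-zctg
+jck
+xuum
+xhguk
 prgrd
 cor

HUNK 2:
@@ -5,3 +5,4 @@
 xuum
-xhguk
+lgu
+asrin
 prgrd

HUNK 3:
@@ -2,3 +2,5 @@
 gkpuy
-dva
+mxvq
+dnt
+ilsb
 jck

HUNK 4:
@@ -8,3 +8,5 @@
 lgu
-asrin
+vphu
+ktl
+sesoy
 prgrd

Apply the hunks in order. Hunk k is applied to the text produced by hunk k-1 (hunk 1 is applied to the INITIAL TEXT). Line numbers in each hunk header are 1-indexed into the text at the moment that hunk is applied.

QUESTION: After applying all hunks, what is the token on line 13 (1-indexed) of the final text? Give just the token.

Answer: cor

Derivation:
Hunk 1: at line 2 remove [zctg] add [jck,xuum,xhguk] -> 8 lines: rzbm gkpuy dva jck xuum xhguk prgrd cor
Hunk 2: at line 5 remove [xhguk] add [lgu,asrin] -> 9 lines: rzbm gkpuy dva jck xuum lgu asrin prgrd cor
Hunk 3: at line 2 remove [dva] add [mxvq,dnt,ilsb] -> 11 lines: rzbm gkpuy mxvq dnt ilsb jck xuum lgu asrin prgrd cor
Hunk 4: at line 8 remove [asrin] add [vphu,ktl,sesoy] -> 13 lines: rzbm gkpuy mxvq dnt ilsb jck xuum lgu vphu ktl sesoy prgrd cor
Final line 13: cor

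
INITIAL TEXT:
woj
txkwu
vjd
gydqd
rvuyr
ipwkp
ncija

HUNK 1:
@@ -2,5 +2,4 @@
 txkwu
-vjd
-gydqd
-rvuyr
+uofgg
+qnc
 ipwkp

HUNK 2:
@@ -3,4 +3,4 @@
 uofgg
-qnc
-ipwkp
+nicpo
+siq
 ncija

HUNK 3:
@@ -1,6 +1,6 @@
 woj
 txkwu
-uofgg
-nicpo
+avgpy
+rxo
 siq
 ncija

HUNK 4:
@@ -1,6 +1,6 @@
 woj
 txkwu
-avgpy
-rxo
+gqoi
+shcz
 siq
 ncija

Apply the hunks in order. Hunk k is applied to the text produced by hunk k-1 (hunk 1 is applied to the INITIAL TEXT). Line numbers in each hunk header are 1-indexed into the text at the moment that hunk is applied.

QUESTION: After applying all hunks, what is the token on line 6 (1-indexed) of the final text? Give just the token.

Hunk 1: at line 2 remove [vjd,gydqd,rvuyr] add [uofgg,qnc] -> 6 lines: woj txkwu uofgg qnc ipwkp ncija
Hunk 2: at line 3 remove [qnc,ipwkp] add [nicpo,siq] -> 6 lines: woj txkwu uofgg nicpo siq ncija
Hunk 3: at line 1 remove [uofgg,nicpo] add [avgpy,rxo] -> 6 lines: woj txkwu avgpy rxo siq ncija
Hunk 4: at line 1 remove [avgpy,rxo] add [gqoi,shcz] -> 6 lines: woj txkwu gqoi shcz siq ncija
Final line 6: ncija

Answer: ncija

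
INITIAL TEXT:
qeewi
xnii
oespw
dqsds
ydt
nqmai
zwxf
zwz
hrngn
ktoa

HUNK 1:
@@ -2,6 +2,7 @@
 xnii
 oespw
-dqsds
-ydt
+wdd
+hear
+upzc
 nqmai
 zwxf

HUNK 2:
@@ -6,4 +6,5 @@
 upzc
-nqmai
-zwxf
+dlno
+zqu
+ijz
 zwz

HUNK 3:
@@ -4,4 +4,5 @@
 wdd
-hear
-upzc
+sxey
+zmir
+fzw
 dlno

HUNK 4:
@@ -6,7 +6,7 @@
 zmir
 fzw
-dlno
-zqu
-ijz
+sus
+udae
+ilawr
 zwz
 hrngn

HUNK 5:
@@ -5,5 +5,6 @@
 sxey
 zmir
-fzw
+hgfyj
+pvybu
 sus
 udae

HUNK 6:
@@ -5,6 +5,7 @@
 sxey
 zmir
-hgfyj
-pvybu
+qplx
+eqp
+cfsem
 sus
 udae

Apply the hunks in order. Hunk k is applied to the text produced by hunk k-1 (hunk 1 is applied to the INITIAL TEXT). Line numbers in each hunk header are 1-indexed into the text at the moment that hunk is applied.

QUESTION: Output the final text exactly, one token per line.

Hunk 1: at line 2 remove [dqsds,ydt] add [wdd,hear,upzc] -> 11 lines: qeewi xnii oespw wdd hear upzc nqmai zwxf zwz hrngn ktoa
Hunk 2: at line 6 remove [nqmai,zwxf] add [dlno,zqu,ijz] -> 12 lines: qeewi xnii oespw wdd hear upzc dlno zqu ijz zwz hrngn ktoa
Hunk 3: at line 4 remove [hear,upzc] add [sxey,zmir,fzw] -> 13 lines: qeewi xnii oespw wdd sxey zmir fzw dlno zqu ijz zwz hrngn ktoa
Hunk 4: at line 6 remove [dlno,zqu,ijz] add [sus,udae,ilawr] -> 13 lines: qeewi xnii oespw wdd sxey zmir fzw sus udae ilawr zwz hrngn ktoa
Hunk 5: at line 5 remove [fzw] add [hgfyj,pvybu] -> 14 lines: qeewi xnii oespw wdd sxey zmir hgfyj pvybu sus udae ilawr zwz hrngn ktoa
Hunk 6: at line 5 remove [hgfyj,pvybu] add [qplx,eqp,cfsem] -> 15 lines: qeewi xnii oespw wdd sxey zmir qplx eqp cfsem sus udae ilawr zwz hrngn ktoa

Answer: qeewi
xnii
oespw
wdd
sxey
zmir
qplx
eqp
cfsem
sus
udae
ilawr
zwz
hrngn
ktoa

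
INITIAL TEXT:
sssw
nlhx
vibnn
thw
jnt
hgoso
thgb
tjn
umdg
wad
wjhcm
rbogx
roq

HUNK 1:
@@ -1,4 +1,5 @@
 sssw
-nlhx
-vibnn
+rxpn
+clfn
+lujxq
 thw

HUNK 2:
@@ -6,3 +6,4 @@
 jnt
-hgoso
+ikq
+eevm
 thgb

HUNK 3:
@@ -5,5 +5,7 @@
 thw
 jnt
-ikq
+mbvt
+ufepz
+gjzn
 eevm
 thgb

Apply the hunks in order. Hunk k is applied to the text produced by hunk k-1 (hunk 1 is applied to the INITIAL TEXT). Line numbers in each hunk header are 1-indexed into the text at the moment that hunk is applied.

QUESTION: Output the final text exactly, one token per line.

Answer: sssw
rxpn
clfn
lujxq
thw
jnt
mbvt
ufepz
gjzn
eevm
thgb
tjn
umdg
wad
wjhcm
rbogx
roq

Derivation:
Hunk 1: at line 1 remove [nlhx,vibnn] add [rxpn,clfn,lujxq] -> 14 lines: sssw rxpn clfn lujxq thw jnt hgoso thgb tjn umdg wad wjhcm rbogx roq
Hunk 2: at line 6 remove [hgoso] add [ikq,eevm] -> 15 lines: sssw rxpn clfn lujxq thw jnt ikq eevm thgb tjn umdg wad wjhcm rbogx roq
Hunk 3: at line 5 remove [ikq] add [mbvt,ufepz,gjzn] -> 17 lines: sssw rxpn clfn lujxq thw jnt mbvt ufepz gjzn eevm thgb tjn umdg wad wjhcm rbogx roq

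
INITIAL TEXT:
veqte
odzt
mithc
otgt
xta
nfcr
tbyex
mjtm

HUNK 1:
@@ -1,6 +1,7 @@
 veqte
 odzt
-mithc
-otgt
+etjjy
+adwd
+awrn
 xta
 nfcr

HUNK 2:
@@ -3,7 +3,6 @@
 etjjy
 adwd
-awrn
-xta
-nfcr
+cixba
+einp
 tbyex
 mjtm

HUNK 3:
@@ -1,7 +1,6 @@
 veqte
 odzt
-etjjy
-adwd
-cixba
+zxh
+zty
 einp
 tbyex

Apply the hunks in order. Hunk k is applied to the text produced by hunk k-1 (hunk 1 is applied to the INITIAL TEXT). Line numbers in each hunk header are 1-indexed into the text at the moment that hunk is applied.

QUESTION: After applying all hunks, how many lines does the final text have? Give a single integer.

Answer: 7

Derivation:
Hunk 1: at line 1 remove [mithc,otgt] add [etjjy,adwd,awrn] -> 9 lines: veqte odzt etjjy adwd awrn xta nfcr tbyex mjtm
Hunk 2: at line 3 remove [awrn,xta,nfcr] add [cixba,einp] -> 8 lines: veqte odzt etjjy adwd cixba einp tbyex mjtm
Hunk 3: at line 1 remove [etjjy,adwd,cixba] add [zxh,zty] -> 7 lines: veqte odzt zxh zty einp tbyex mjtm
Final line count: 7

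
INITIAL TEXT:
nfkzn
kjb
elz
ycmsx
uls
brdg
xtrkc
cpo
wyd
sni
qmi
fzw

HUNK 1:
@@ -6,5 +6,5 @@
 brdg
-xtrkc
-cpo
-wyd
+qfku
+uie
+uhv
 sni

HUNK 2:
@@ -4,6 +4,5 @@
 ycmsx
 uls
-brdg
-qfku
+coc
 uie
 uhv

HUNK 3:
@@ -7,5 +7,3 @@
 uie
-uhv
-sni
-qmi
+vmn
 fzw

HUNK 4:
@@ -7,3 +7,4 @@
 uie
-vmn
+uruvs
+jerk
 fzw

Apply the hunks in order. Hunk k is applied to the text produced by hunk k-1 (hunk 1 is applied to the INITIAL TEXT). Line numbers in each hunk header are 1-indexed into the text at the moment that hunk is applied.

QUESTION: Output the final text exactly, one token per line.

Answer: nfkzn
kjb
elz
ycmsx
uls
coc
uie
uruvs
jerk
fzw

Derivation:
Hunk 1: at line 6 remove [xtrkc,cpo,wyd] add [qfku,uie,uhv] -> 12 lines: nfkzn kjb elz ycmsx uls brdg qfku uie uhv sni qmi fzw
Hunk 2: at line 4 remove [brdg,qfku] add [coc] -> 11 lines: nfkzn kjb elz ycmsx uls coc uie uhv sni qmi fzw
Hunk 3: at line 7 remove [uhv,sni,qmi] add [vmn] -> 9 lines: nfkzn kjb elz ycmsx uls coc uie vmn fzw
Hunk 4: at line 7 remove [vmn] add [uruvs,jerk] -> 10 lines: nfkzn kjb elz ycmsx uls coc uie uruvs jerk fzw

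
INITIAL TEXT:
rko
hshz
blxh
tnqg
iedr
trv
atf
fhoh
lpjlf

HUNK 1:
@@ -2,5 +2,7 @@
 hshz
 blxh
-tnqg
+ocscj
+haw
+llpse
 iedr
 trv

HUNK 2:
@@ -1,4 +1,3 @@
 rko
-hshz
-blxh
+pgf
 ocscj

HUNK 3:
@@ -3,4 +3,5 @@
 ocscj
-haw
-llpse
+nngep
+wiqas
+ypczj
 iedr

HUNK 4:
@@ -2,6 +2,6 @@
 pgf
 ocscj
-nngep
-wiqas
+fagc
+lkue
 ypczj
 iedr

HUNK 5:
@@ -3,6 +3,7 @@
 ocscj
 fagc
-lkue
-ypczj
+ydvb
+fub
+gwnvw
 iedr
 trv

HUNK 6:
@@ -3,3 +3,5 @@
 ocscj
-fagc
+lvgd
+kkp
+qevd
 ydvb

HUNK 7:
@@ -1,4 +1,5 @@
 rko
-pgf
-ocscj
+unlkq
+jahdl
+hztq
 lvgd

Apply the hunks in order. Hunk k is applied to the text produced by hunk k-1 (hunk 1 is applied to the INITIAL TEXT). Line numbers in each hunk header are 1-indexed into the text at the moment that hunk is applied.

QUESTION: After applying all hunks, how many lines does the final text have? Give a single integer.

Hunk 1: at line 2 remove [tnqg] add [ocscj,haw,llpse] -> 11 lines: rko hshz blxh ocscj haw llpse iedr trv atf fhoh lpjlf
Hunk 2: at line 1 remove [hshz,blxh] add [pgf] -> 10 lines: rko pgf ocscj haw llpse iedr trv atf fhoh lpjlf
Hunk 3: at line 3 remove [haw,llpse] add [nngep,wiqas,ypczj] -> 11 lines: rko pgf ocscj nngep wiqas ypczj iedr trv atf fhoh lpjlf
Hunk 4: at line 2 remove [nngep,wiqas] add [fagc,lkue] -> 11 lines: rko pgf ocscj fagc lkue ypczj iedr trv atf fhoh lpjlf
Hunk 5: at line 3 remove [lkue,ypczj] add [ydvb,fub,gwnvw] -> 12 lines: rko pgf ocscj fagc ydvb fub gwnvw iedr trv atf fhoh lpjlf
Hunk 6: at line 3 remove [fagc] add [lvgd,kkp,qevd] -> 14 lines: rko pgf ocscj lvgd kkp qevd ydvb fub gwnvw iedr trv atf fhoh lpjlf
Hunk 7: at line 1 remove [pgf,ocscj] add [unlkq,jahdl,hztq] -> 15 lines: rko unlkq jahdl hztq lvgd kkp qevd ydvb fub gwnvw iedr trv atf fhoh lpjlf
Final line count: 15

Answer: 15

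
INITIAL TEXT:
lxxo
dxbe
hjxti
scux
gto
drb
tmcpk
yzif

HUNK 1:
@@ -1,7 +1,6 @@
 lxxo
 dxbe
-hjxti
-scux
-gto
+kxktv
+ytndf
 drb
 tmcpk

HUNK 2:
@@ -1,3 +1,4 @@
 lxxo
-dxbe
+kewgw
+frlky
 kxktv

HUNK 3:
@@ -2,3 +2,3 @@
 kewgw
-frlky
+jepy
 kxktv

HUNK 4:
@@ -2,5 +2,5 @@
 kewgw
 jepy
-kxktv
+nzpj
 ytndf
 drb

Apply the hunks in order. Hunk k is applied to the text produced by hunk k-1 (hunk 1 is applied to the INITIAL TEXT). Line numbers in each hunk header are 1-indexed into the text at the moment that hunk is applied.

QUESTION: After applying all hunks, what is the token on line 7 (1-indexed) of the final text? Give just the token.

Hunk 1: at line 1 remove [hjxti,scux,gto] add [kxktv,ytndf] -> 7 lines: lxxo dxbe kxktv ytndf drb tmcpk yzif
Hunk 2: at line 1 remove [dxbe] add [kewgw,frlky] -> 8 lines: lxxo kewgw frlky kxktv ytndf drb tmcpk yzif
Hunk 3: at line 2 remove [frlky] add [jepy] -> 8 lines: lxxo kewgw jepy kxktv ytndf drb tmcpk yzif
Hunk 4: at line 2 remove [kxktv] add [nzpj] -> 8 lines: lxxo kewgw jepy nzpj ytndf drb tmcpk yzif
Final line 7: tmcpk

Answer: tmcpk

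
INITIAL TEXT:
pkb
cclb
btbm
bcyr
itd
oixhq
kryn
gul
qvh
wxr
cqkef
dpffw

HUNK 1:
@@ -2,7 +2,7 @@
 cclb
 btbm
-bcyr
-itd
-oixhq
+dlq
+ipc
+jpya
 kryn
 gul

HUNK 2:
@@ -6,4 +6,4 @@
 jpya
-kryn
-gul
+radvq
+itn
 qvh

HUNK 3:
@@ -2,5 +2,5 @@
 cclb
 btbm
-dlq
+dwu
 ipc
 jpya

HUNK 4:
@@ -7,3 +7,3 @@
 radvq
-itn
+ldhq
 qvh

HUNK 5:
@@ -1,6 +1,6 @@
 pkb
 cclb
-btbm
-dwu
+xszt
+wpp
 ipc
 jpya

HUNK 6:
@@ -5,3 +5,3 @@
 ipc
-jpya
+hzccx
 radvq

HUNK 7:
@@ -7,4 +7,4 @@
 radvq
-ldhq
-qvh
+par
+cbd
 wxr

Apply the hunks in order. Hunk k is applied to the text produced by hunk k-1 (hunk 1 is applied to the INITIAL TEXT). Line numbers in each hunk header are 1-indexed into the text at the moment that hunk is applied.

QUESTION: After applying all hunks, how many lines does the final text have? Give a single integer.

Answer: 12

Derivation:
Hunk 1: at line 2 remove [bcyr,itd,oixhq] add [dlq,ipc,jpya] -> 12 lines: pkb cclb btbm dlq ipc jpya kryn gul qvh wxr cqkef dpffw
Hunk 2: at line 6 remove [kryn,gul] add [radvq,itn] -> 12 lines: pkb cclb btbm dlq ipc jpya radvq itn qvh wxr cqkef dpffw
Hunk 3: at line 2 remove [dlq] add [dwu] -> 12 lines: pkb cclb btbm dwu ipc jpya radvq itn qvh wxr cqkef dpffw
Hunk 4: at line 7 remove [itn] add [ldhq] -> 12 lines: pkb cclb btbm dwu ipc jpya radvq ldhq qvh wxr cqkef dpffw
Hunk 5: at line 1 remove [btbm,dwu] add [xszt,wpp] -> 12 lines: pkb cclb xszt wpp ipc jpya radvq ldhq qvh wxr cqkef dpffw
Hunk 6: at line 5 remove [jpya] add [hzccx] -> 12 lines: pkb cclb xszt wpp ipc hzccx radvq ldhq qvh wxr cqkef dpffw
Hunk 7: at line 7 remove [ldhq,qvh] add [par,cbd] -> 12 lines: pkb cclb xszt wpp ipc hzccx radvq par cbd wxr cqkef dpffw
Final line count: 12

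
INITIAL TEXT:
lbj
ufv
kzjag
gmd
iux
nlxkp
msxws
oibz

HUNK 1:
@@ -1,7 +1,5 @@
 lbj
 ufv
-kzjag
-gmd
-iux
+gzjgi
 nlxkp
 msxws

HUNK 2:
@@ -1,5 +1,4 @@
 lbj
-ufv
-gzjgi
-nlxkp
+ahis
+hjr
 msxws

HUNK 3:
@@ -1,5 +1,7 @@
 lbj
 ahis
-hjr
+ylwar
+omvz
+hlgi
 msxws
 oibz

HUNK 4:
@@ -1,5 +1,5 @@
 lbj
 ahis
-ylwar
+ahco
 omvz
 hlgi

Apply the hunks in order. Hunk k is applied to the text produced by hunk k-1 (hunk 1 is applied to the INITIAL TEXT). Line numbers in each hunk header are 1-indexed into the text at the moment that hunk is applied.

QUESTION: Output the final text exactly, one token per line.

Hunk 1: at line 1 remove [kzjag,gmd,iux] add [gzjgi] -> 6 lines: lbj ufv gzjgi nlxkp msxws oibz
Hunk 2: at line 1 remove [ufv,gzjgi,nlxkp] add [ahis,hjr] -> 5 lines: lbj ahis hjr msxws oibz
Hunk 3: at line 1 remove [hjr] add [ylwar,omvz,hlgi] -> 7 lines: lbj ahis ylwar omvz hlgi msxws oibz
Hunk 4: at line 1 remove [ylwar] add [ahco] -> 7 lines: lbj ahis ahco omvz hlgi msxws oibz

Answer: lbj
ahis
ahco
omvz
hlgi
msxws
oibz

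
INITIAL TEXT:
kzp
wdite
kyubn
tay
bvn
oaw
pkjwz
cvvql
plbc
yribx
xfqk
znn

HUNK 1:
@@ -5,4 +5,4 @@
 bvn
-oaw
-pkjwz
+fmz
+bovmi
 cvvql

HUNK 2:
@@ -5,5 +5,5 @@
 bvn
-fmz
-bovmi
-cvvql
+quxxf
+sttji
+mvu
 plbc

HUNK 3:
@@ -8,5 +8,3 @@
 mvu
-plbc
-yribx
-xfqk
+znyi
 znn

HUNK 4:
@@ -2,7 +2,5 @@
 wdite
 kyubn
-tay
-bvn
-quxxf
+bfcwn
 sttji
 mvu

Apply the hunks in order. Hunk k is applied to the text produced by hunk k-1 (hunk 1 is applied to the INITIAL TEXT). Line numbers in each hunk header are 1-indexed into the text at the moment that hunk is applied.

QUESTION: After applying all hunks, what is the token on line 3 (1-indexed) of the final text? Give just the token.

Hunk 1: at line 5 remove [oaw,pkjwz] add [fmz,bovmi] -> 12 lines: kzp wdite kyubn tay bvn fmz bovmi cvvql plbc yribx xfqk znn
Hunk 2: at line 5 remove [fmz,bovmi,cvvql] add [quxxf,sttji,mvu] -> 12 lines: kzp wdite kyubn tay bvn quxxf sttji mvu plbc yribx xfqk znn
Hunk 3: at line 8 remove [plbc,yribx,xfqk] add [znyi] -> 10 lines: kzp wdite kyubn tay bvn quxxf sttji mvu znyi znn
Hunk 4: at line 2 remove [tay,bvn,quxxf] add [bfcwn] -> 8 lines: kzp wdite kyubn bfcwn sttji mvu znyi znn
Final line 3: kyubn

Answer: kyubn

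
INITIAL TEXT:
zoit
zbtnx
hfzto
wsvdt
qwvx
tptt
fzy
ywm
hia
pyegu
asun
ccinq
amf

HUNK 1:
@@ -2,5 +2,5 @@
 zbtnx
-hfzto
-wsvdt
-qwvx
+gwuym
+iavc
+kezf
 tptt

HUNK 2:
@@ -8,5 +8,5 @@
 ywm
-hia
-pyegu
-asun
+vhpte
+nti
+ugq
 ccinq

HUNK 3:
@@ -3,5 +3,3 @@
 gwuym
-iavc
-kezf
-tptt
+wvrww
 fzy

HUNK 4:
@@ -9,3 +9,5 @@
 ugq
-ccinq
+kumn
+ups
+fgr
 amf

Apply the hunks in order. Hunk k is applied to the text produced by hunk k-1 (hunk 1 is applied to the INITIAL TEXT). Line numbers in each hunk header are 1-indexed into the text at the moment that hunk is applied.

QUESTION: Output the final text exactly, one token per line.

Hunk 1: at line 2 remove [hfzto,wsvdt,qwvx] add [gwuym,iavc,kezf] -> 13 lines: zoit zbtnx gwuym iavc kezf tptt fzy ywm hia pyegu asun ccinq amf
Hunk 2: at line 8 remove [hia,pyegu,asun] add [vhpte,nti,ugq] -> 13 lines: zoit zbtnx gwuym iavc kezf tptt fzy ywm vhpte nti ugq ccinq amf
Hunk 3: at line 3 remove [iavc,kezf,tptt] add [wvrww] -> 11 lines: zoit zbtnx gwuym wvrww fzy ywm vhpte nti ugq ccinq amf
Hunk 4: at line 9 remove [ccinq] add [kumn,ups,fgr] -> 13 lines: zoit zbtnx gwuym wvrww fzy ywm vhpte nti ugq kumn ups fgr amf

Answer: zoit
zbtnx
gwuym
wvrww
fzy
ywm
vhpte
nti
ugq
kumn
ups
fgr
amf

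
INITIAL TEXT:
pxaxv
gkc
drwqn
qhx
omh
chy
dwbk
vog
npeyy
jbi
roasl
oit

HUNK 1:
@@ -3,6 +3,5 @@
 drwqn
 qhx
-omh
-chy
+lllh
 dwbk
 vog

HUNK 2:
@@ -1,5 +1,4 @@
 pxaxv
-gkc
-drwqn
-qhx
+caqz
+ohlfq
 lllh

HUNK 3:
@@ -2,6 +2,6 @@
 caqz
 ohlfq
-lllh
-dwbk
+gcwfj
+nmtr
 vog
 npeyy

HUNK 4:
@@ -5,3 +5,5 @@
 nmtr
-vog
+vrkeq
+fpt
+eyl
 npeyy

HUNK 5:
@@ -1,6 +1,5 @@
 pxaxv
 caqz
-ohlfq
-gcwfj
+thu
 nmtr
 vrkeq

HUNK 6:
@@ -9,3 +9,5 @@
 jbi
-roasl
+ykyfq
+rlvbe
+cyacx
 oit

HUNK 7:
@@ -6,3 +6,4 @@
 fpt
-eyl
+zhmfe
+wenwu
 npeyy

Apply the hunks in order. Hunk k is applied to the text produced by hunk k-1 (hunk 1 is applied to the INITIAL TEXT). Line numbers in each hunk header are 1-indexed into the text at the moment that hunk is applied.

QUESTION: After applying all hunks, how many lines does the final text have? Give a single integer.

Answer: 14

Derivation:
Hunk 1: at line 3 remove [omh,chy] add [lllh] -> 11 lines: pxaxv gkc drwqn qhx lllh dwbk vog npeyy jbi roasl oit
Hunk 2: at line 1 remove [gkc,drwqn,qhx] add [caqz,ohlfq] -> 10 lines: pxaxv caqz ohlfq lllh dwbk vog npeyy jbi roasl oit
Hunk 3: at line 2 remove [lllh,dwbk] add [gcwfj,nmtr] -> 10 lines: pxaxv caqz ohlfq gcwfj nmtr vog npeyy jbi roasl oit
Hunk 4: at line 5 remove [vog] add [vrkeq,fpt,eyl] -> 12 lines: pxaxv caqz ohlfq gcwfj nmtr vrkeq fpt eyl npeyy jbi roasl oit
Hunk 5: at line 1 remove [ohlfq,gcwfj] add [thu] -> 11 lines: pxaxv caqz thu nmtr vrkeq fpt eyl npeyy jbi roasl oit
Hunk 6: at line 9 remove [roasl] add [ykyfq,rlvbe,cyacx] -> 13 lines: pxaxv caqz thu nmtr vrkeq fpt eyl npeyy jbi ykyfq rlvbe cyacx oit
Hunk 7: at line 6 remove [eyl] add [zhmfe,wenwu] -> 14 lines: pxaxv caqz thu nmtr vrkeq fpt zhmfe wenwu npeyy jbi ykyfq rlvbe cyacx oit
Final line count: 14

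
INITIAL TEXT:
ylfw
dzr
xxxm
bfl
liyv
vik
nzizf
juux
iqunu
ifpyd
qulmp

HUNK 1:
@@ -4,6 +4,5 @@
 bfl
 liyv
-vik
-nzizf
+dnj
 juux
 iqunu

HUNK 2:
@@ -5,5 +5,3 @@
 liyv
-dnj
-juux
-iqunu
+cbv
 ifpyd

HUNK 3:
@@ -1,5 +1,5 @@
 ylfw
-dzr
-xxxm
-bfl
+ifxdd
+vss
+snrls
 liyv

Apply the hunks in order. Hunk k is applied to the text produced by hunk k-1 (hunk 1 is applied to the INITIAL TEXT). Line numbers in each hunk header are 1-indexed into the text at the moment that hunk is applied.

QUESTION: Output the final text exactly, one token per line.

Answer: ylfw
ifxdd
vss
snrls
liyv
cbv
ifpyd
qulmp

Derivation:
Hunk 1: at line 4 remove [vik,nzizf] add [dnj] -> 10 lines: ylfw dzr xxxm bfl liyv dnj juux iqunu ifpyd qulmp
Hunk 2: at line 5 remove [dnj,juux,iqunu] add [cbv] -> 8 lines: ylfw dzr xxxm bfl liyv cbv ifpyd qulmp
Hunk 3: at line 1 remove [dzr,xxxm,bfl] add [ifxdd,vss,snrls] -> 8 lines: ylfw ifxdd vss snrls liyv cbv ifpyd qulmp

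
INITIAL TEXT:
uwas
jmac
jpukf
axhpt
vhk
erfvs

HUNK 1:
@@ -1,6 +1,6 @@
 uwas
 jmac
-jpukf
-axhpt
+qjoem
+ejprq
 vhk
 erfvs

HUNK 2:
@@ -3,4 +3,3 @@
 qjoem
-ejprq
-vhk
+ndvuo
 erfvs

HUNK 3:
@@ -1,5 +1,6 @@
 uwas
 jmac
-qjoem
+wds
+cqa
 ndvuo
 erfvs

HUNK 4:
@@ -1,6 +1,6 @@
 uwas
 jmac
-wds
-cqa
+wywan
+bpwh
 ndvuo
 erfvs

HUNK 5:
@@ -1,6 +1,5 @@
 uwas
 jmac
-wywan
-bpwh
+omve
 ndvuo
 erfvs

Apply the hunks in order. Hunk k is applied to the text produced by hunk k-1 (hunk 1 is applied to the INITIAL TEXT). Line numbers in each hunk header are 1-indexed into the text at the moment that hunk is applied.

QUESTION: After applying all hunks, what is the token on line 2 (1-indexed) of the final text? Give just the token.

Hunk 1: at line 1 remove [jpukf,axhpt] add [qjoem,ejprq] -> 6 lines: uwas jmac qjoem ejprq vhk erfvs
Hunk 2: at line 3 remove [ejprq,vhk] add [ndvuo] -> 5 lines: uwas jmac qjoem ndvuo erfvs
Hunk 3: at line 1 remove [qjoem] add [wds,cqa] -> 6 lines: uwas jmac wds cqa ndvuo erfvs
Hunk 4: at line 1 remove [wds,cqa] add [wywan,bpwh] -> 6 lines: uwas jmac wywan bpwh ndvuo erfvs
Hunk 5: at line 1 remove [wywan,bpwh] add [omve] -> 5 lines: uwas jmac omve ndvuo erfvs
Final line 2: jmac

Answer: jmac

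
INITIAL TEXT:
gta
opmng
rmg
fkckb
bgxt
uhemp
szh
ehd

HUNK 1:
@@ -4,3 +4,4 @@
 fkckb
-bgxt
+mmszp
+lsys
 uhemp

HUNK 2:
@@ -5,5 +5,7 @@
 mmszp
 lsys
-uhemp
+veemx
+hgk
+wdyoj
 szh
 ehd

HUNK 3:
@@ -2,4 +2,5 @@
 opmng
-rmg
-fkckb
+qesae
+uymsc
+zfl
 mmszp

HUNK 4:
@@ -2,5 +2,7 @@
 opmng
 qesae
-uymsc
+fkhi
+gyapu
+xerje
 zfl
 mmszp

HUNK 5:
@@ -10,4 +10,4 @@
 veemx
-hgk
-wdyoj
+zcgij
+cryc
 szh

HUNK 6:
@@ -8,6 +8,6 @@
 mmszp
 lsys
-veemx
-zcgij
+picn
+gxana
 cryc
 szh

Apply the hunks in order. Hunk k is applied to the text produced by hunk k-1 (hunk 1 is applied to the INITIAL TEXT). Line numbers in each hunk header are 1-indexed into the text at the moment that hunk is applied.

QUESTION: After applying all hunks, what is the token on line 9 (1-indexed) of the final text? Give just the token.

Hunk 1: at line 4 remove [bgxt] add [mmszp,lsys] -> 9 lines: gta opmng rmg fkckb mmszp lsys uhemp szh ehd
Hunk 2: at line 5 remove [uhemp] add [veemx,hgk,wdyoj] -> 11 lines: gta opmng rmg fkckb mmszp lsys veemx hgk wdyoj szh ehd
Hunk 3: at line 2 remove [rmg,fkckb] add [qesae,uymsc,zfl] -> 12 lines: gta opmng qesae uymsc zfl mmszp lsys veemx hgk wdyoj szh ehd
Hunk 4: at line 2 remove [uymsc] add [fkhi,gyapu,xerje] -> 14 lines: gta opmng qesae fkhi gyapu xerje zfl mmszp lsys veemx hgk wdyoj szh ehd
Hunk 5: at line 10 remove [hgk,wdyoj] add [zcgij,cryc] -> 14 lines: gta opmng qesae fkhi gyapu xerje zfl mmszp lsys veemx zcgij cryc szh ehd
Hunk 6: at line 8 remove [veemx,zcgij] add [picn,gxana] -> 14 lines: gta opmng qesae fkhi gyapu xerje zfl mmszp lsys picn gxana cryc szh ehd
Final line 9: lsys

Answer: lsys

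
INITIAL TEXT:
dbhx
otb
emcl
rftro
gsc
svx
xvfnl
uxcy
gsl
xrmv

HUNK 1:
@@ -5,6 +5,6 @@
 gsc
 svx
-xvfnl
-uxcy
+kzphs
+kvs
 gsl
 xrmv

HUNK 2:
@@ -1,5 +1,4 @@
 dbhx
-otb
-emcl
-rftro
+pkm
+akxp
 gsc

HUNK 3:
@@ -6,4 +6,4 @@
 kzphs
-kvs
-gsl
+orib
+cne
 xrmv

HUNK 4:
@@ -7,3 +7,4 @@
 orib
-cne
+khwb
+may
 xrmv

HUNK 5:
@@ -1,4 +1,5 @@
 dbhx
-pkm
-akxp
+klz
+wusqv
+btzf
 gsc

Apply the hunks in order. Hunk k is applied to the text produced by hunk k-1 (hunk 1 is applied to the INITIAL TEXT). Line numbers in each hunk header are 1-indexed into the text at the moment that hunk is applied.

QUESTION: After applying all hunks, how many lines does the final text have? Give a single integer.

Hunk 1: at line 5 remove [xvfnl,uxcy] add [kzphs,kvs] -> 10 lines: dbhx otb emcl rftro gsc svx kzphs kvs gsl xrmv
Hunk 2: at line 1 remove [otb,emcl,rftro] add [pkm,akxp] -> 9 lines: dbhx pkm akxp gsc svx kzphs kvs gsl xrmv
Hunk 3: at line 6 remove [kvs,gsl] add [orib,cne] -> 9 lines: dbhx pkm akxp gsc svx kzphs orib cne xrmv
Hunk 4: at line 7 remove [cne] add [khwb,may] -> 10 lines: dbhx pkm akxp gsc svx kzphs orib khwb may xrmv
Hunk 5: at line 1 remove [pkm,akxp] add [klz,wusqv,btzf] -> 11 lines: dbhx klz wusqv btzf gsc svx kzphs orib khwb may xrmv
Final line count: 11

Answer: 11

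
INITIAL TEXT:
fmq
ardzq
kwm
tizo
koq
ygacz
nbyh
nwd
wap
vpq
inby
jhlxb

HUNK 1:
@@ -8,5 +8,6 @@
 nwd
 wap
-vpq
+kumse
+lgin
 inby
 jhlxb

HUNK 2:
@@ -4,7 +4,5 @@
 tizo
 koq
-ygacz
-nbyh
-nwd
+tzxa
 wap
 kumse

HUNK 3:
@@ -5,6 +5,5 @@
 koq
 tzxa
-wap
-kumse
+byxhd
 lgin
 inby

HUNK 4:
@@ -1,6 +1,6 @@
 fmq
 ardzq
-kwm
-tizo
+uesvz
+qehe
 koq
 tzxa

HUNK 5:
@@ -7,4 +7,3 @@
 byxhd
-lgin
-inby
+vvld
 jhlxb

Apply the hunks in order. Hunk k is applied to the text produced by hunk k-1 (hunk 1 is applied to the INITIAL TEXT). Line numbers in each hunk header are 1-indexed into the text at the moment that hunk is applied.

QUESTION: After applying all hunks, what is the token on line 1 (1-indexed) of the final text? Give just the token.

Answer: fmq

Derivation:
Hunk 1: at line 8 remove [vpq] add [kumse,lgin] -> 13 lines: fmq ardzq kwm tizo koq ygacz nbyh nwd wap kumse lgin inby jhlxb
Hunk 2: at line 4 remove [ygacz,nbyh,nwd] add [tzxa] -> 11 lines: fmq ardzq kwm tizo koq tzxa wap kumse lgin inby jhlxb
Hunk 3: at line 5 remove [wap,kumse] add [byxhd] -> 10 lines: fmq ardzq kwm tizo koq tzxa byxhd lgin inby jhlxb
Hunk 4: at line 1 remove [kwm,tizo] add [uesvz,qehe] -> 10 lines: fmq ardzq uesvz qehe koq tzxa byxhd lgin inby jhlxb
Hunk 5: at line 7 remove [lgin,inby] add [vvld] -> 9 lines: fmq ardzq uesvz qehe koq tzxa byxhd vvld jhlxb
Final line 1: fmq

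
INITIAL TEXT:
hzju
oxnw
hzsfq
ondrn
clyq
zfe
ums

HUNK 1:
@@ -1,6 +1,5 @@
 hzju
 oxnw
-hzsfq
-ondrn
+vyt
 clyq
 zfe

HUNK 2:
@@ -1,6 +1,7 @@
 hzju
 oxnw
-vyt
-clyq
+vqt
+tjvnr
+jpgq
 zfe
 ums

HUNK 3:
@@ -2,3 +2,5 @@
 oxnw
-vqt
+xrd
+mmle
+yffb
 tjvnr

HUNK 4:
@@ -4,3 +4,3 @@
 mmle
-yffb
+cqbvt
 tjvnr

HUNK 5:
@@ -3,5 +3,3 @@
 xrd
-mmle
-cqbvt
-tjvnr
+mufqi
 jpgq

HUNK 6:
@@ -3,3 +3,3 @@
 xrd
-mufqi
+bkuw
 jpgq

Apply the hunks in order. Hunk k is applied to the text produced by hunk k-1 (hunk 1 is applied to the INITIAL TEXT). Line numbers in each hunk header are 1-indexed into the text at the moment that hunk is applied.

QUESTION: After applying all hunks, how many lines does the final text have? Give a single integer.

Answer: 7

Derivation:
Hunk 1: at line 1 remove [hzsfq,ondrn] add [vyt] -> 6 lines: hzju oxnw vyt clyq zfe ums
Hunk 2: at line 1 remove [vyt,clyq] add [vqt,tjvnr,jpgq] -> 7 lines: hzju oxnw vqt tjvnr jpgq zfe ums
Hunk 3: at line 2 remove [vqt] add [xrd,mmle,yffb] -> 9 lines: hzju oxnw xrd mmle yffb tjvnr jpgq zfe ums
Hunk 4: at line 4 remove [yffb] add [cqbvt] -> 9 lines: hzju oxnw xrd mmle cqbvt tjvnr jpgq zfe ums
Hunk 5: at line 3 remove [mmle,cqbvt,tjvnr] add [mufqi] -> 7 lines: hzju oxnw xrd mufqi jpgq zfe ums
Hunk 6: at line 3 remove [mufqi] add [bkuw] -> 7 lines: hzju oxnw xrd bkuw jpgq zfe ums
Final line count: 7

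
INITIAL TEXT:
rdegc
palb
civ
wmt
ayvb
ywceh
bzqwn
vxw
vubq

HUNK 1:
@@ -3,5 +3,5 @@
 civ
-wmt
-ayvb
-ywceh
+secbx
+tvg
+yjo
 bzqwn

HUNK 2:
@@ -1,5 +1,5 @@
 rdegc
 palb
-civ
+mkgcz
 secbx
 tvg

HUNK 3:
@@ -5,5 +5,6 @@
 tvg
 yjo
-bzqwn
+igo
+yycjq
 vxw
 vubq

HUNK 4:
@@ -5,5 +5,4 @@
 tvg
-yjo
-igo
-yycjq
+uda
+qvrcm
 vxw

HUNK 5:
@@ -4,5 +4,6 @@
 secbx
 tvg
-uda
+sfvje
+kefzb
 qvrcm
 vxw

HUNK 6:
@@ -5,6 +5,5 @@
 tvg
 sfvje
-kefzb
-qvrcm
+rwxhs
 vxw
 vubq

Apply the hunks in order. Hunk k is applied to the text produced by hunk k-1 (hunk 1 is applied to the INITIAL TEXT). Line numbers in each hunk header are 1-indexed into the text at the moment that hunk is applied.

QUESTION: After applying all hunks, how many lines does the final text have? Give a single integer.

Hunk 1: at line 3 remove [wmt,ayvb,ywceh] add [secbx,tvg,yjo] -> 9 lines: rdegc palb civ secbx tvg yjo bzqwn vxw vubq
Hunk 2: at line 1 remove [civ] add [mkgcz] -> 9 lines: rdegc palb mkgcz secbx tvg yjo bzqwn vxw vubq
Hunk 3: at line 5 remove [bzqwn] add [igo,yycjq] -> 10 lines: rdegc palb mkgcz secbx tvg yjo igo yycjq vxw vubq
Hunk 4: at line 5 remove [yjo,igo,yycjq] add [uda,qvrcm] -> 9 lines: rdegc palb mkgcz secbx tvg uda qvrcm vxw vubq
Hunk 5: at line 4 remove [uda] add [sfvje,kefzb] -> 10 lines: rdegc palb mkgcz secbx tvg sfvje kefzb qvrcm vxw vubq
Hunk 6: at line 5 remove [kefzb,qvrcm] add [rwxhs] -> 9 lines: rdegc palb mkgcz secbx tvg sfvje rwxhs vxw vubq
Final line count: 9

Answer: 9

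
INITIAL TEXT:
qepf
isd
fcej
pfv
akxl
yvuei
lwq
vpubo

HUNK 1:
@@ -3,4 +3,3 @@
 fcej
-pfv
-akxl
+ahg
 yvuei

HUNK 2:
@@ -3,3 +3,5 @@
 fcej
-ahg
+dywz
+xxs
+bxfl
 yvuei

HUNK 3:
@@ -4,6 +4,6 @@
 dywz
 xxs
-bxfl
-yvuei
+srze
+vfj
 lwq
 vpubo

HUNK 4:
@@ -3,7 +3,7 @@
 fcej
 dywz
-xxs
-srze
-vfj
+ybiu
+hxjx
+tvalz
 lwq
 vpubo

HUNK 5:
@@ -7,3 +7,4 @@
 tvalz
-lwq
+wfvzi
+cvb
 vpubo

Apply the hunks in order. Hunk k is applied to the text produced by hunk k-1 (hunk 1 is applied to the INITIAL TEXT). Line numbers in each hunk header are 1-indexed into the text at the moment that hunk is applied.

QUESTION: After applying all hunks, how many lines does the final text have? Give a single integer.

Answer: 10

Derivation:
Hunk 1: at line 3 remove [pfv,akxl] add [ahg] -> 7 lines: qepf isd fcej ahg yvuei lwq vpubo
Hunk 2: at line 3 remove [ahg] add [dywz,xxs,bxfl] -> 9 lines: qepf isd fcej dywz xxs bxfl yvuei lwq vpubo
Hunk 3: at line 4 remove [bxfl,yvuei] add [srze,vfj] -> 9 lines: qepf isd fcej dywz xxs srze vfj lwq vpubo
Hunk 4: at line 3 remove [xxs,srze,vfj] add [ybiu,hxjx,tvalz] -> 9 lines: qepf isd fcej dywz ybiu hxjx tvalz lwq vpubo
Hunk 5: at line 7 remove [lwq] add [wfvzi,cvb] -> 10 lines: qepf isd fcej dywz ybiu hxjx tvalz wfvzi cvb vpubo
Final line count: 10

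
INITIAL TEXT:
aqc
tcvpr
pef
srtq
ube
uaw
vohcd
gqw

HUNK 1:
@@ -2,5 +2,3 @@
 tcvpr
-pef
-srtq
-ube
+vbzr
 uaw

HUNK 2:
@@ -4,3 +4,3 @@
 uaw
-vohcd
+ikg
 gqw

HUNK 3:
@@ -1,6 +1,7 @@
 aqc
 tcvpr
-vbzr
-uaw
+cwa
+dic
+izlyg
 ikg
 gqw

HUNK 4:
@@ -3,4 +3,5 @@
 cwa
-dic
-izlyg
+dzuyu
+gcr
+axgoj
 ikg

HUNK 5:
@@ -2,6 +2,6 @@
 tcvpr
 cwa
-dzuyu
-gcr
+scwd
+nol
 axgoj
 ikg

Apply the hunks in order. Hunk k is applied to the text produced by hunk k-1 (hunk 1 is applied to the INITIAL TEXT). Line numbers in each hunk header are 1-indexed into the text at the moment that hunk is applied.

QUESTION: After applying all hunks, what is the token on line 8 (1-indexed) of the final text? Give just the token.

Answer: gqw

Derivation:
Hunk 1: at line 2 remove [pef,srtq,ube] add [vbzr] -> 6 lines: aqc tcvpr vbzr uaw vohcd gqw
Hunk 2: at line 4 remove [vohcd] add [ikg] -> 6 lines: aqc tcvpr vbzr uaw ikg gqw
Hunk 3: at line 1 remove [vbzr,uaw] add [cwa,dic,izlyg] -> 7 lines: aqc tcvpr cwa dic izlyg ikg gqw
Hunk 4: at line 3 remove [dic,izlyg] add [dzuyu,gcr,axgoj] -> 8 lines: aqc tcvpr cwa dzuyu gcr axgoj ikg gqw
Hunk 5: at line 2 remove [dzuyu,gcr] add [scwd,nol] -> 8 lines: aqc tcvpr cwa scwd nol axgoj ikg gqw
Final line 8: gqw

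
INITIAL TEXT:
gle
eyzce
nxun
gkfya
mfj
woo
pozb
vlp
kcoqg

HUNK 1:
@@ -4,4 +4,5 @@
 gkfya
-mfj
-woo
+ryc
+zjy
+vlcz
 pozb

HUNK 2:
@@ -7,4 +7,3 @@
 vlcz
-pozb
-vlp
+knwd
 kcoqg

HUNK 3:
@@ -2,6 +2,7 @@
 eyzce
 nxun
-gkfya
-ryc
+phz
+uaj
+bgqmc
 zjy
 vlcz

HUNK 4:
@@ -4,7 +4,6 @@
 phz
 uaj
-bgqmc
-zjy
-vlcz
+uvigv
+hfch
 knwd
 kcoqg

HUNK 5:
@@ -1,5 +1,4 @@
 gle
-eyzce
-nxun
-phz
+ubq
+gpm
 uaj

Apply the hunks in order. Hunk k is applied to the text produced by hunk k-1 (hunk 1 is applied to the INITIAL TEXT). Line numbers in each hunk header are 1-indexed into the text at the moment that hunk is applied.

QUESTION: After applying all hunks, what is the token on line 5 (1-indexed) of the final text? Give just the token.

Answer: uvigv

Derivation:
Hunk 1: at line 4 remove [mfj,woo] add [ryc,zjy,vlcz] -> 10 lines: gle eyzce nxun gkfya ryc zjy vlcz pozb vlp kcoqg
Hunk 2: at line 7 remove [pozb,vlp] add [knwd] -> 9 lines: gle eyzce nxun gkfya ryc zjy vlcz knwd kcoqg
Hunk 3: at line 2 remove [gkfya,ryc] add [phz,uaj,bgqmc] -> 10 lines: gle eyzce nxun phz uaj bgqmc zjy vlcz knwd kcoqg
Hunk 4: at line 4 remove [bgqmc,zjy,vlcz] add [uvigv,hfch] -> 9 lines: gle eyzce nxun phz uaj uvigv hfch knwd kcoqg
Hunk 5: at line 1 remove [eyzce,nxun,phz] add [ubq,gpm] -> 8 lines: gle ubq gpm uaj uvigv hfch knwd kcoqg
Final line 5: uvigv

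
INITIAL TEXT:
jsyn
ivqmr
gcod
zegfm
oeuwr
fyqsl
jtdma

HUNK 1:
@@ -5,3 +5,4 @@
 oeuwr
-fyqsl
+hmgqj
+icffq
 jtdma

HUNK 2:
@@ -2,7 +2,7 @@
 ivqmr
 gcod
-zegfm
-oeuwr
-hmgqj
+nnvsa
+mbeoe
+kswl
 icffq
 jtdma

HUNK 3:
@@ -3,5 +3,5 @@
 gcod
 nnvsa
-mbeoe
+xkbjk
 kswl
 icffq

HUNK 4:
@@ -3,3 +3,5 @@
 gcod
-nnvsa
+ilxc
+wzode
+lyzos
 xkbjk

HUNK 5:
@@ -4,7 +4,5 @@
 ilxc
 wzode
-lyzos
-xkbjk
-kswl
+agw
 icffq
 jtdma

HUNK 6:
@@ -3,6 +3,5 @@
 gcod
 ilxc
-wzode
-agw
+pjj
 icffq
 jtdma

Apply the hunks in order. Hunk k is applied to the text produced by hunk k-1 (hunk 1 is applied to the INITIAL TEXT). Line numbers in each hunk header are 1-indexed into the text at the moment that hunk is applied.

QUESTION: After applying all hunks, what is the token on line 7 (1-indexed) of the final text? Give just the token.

Answer: jtdma

Derivation:
Hunk 1: at line 5 remove [fyqsl] add [hmgqj,icffq] -> 8 lines: jsyn ivqmr gcod zegfm oeuwr hmgqj icffq jtdma
Hunk 2: at line 2 remove [zegfm,oeuwr,hmgqj] add [nnvsa,mbeoe,kswl] -> 8 lines: jsyn ivqmr gcod nnvsa mbeoe kswl icffq jtdma
Hunk 3: at line 3 remove [mbeoe] add [xkbjk] -> 8 lines: jsyn ivqmr gcod nnvsa xkbjk kswl icffq jtdma
Hunk 4: at line 3 remove [nnvsa] add [ilxc,wzode,lyzos] -> 10 lines: jsyn ivqmr gcod ilxc wzode lyzos xkbjk kswl icffq jtdma
Hunk 5: at line 4 remove [lyzos,xkbjk,kswl] add [agw] -> 8 lines: jsyn ivqmr gcod ilxc wzode agw icffq jtdma
Hunk 6: at line 3 remove [wzode,agw] add [pjj] -> 7 lines: jsyn ivqmr gcod ilxc pjj icffq jtdma
Final line 7: jtdma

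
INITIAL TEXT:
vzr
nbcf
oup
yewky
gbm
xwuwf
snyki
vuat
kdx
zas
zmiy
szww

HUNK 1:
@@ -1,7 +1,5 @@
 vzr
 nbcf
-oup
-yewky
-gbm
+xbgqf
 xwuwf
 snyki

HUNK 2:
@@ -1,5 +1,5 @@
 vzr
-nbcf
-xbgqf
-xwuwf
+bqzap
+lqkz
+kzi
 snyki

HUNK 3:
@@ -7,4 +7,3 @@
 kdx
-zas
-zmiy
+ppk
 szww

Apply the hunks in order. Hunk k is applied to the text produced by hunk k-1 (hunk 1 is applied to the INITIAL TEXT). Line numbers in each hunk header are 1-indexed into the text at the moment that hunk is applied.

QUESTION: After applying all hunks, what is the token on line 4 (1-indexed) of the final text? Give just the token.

Answer: kzi

Derivation:
Hunk 1: at line 1 remove [oup,yewky,gbm] add [xbgqf] -> 10 lines: vzr nbcf xbgqf xwuwf snyki vuat kdx zas zmiy szww
Hunk 2: at line 1 remove [nbcf,xbgqf,xwuwf] add [bqzap,lqkz,kzi] -> 10 lines: vzr bqzap lqkz kzi snyki vuat kdx zas zmiy szww
Hunk 3: at line 7 remove [zas,zmiy] add [ppk] -> 9 lines: vzr bqzap lqkz kzi snyki vuat kdx ppk szww
Final line 4: kzi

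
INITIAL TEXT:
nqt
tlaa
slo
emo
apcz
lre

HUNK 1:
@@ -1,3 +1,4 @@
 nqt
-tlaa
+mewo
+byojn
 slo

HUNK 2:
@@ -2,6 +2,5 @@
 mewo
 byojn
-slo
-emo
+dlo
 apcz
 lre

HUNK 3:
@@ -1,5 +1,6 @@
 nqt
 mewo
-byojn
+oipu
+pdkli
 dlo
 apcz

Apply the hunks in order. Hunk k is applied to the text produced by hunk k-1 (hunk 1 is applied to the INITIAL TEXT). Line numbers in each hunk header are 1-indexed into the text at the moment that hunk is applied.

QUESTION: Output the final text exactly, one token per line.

Answer: nqt
mewo
oipu
pdkli
dlo
apcz
lre

Derivation:
Hunk 1: at line 1 remove [tlaa] add [mewo,byojn] -> 7 lines: nqt mewo byojn slo emo apcz lre
Hunk 2: at line 2 remove [slo,emo] add [dlo] -> 6 lines: nqt mewo byojn dlo apcz lre
Hunk 3: at line 1 remove [byojn] add [oipu,pdkli] -> 7 lines: nqt mewo oipu pdkli dlo apcz lre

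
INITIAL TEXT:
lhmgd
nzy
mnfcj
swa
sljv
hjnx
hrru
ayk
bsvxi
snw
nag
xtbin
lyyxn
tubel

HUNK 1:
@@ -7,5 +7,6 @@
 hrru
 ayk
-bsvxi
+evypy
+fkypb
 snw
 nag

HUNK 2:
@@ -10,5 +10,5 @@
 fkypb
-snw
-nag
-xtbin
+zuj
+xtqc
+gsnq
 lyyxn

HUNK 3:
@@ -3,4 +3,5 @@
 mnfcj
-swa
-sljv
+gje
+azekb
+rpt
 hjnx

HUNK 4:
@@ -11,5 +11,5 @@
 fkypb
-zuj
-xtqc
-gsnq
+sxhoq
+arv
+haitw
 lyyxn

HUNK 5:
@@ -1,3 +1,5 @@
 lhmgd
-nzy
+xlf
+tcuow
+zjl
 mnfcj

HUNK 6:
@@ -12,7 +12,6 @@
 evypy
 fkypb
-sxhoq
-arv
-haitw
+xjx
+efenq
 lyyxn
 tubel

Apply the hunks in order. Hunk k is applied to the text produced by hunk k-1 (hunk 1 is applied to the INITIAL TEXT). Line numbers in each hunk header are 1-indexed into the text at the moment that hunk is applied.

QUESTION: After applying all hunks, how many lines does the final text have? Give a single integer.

Hunk 1: at line 7 remove [bsvxi] add [evypy,fkypb] -> 15 lines: lhmgd nzy mnfcj swa sljv hjnx hrru ayk evypy fkypb snw nag xtbin lyyxn tubel
Hunk 2: at line 10 remove [snw,nag,xtbin] add [zuj,xtqc,gsnq] -> 15 lines: lhmgd nzy mnfcj swa sljv hjnx hrru ayk evypy fkypb zuj xtqc gsnq lyyxn tubel
Hunk 3: at line 3 remove [swa,sljv] add [gje,azekb,rpt] -> 16 lines: lhmgd nzy mnfcj gje azekb rpt hjnx hrru ayk evypy fkypb zuj xtqc gsnq lyyxn tubel
Hunk 4: at line 11 remove [zuj,xtqc,gsnq] add [sxhoq,arv,haitw] -> 16 lines: lhmgd nzy mnfcj gje azekb rpt hjnx hrru ayk evypy fkypb sxhoq arv haitw lyyxn tubel
Hunk 5: at line 1 remove [nzy] add [xlf,tcuow,zjl] -> 18 lines: lhmgd xlf tcuow zjl mnfcj gje azekb rpt hjnx hrru ayk evypy fkypb sxhoq arv haitw lyyxn tubel
Hunk 6: at line 12 remove [sxhoq,arv,haitw] add [xjx,efenq] -> 17 lines: lhmgd xlf tcuow zjl mnfcj gje azekb rpt hjnx hrru ayk evypy fkypb xjx efenq lyyxn tubel
Final line count: 17

Answer: 17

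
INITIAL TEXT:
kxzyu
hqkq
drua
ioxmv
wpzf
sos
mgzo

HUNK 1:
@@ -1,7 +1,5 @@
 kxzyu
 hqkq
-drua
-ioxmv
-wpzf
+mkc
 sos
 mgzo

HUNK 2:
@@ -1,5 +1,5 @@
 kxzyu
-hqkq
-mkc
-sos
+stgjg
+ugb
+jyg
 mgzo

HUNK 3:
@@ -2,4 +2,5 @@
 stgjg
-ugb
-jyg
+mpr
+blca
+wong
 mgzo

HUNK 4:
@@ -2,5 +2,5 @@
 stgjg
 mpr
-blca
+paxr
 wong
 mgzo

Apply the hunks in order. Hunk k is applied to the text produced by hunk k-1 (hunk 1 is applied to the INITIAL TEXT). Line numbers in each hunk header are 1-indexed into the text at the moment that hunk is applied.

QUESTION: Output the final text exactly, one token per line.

Answer: kxzyu
stgjg
mpr
paxr
wong
mgzo

Derivation:
Hunk 1: at line 1 remove [drua,ioxmv,wpzf] add [mkc] -> 5 lines: kxzyu hqkq mkc sos mgzo
Hunk 2: at line 1 remove [hqkq,mkc,sos] add [stgjg,ugb,jyg] -> 5 lines: kxzyu stgjg ugb jyg mgzo
Hunk 3: at line 2 remove [ugb,jyg] add [mpr,blca,wong] -> 6 lines: kxzyu stgjg mpr blca wong mgzo
Hunk 4: at line 2 remove [blca] add [paxr] -> 6 lines: kxzyu stgjg mpr paxr wong mgzo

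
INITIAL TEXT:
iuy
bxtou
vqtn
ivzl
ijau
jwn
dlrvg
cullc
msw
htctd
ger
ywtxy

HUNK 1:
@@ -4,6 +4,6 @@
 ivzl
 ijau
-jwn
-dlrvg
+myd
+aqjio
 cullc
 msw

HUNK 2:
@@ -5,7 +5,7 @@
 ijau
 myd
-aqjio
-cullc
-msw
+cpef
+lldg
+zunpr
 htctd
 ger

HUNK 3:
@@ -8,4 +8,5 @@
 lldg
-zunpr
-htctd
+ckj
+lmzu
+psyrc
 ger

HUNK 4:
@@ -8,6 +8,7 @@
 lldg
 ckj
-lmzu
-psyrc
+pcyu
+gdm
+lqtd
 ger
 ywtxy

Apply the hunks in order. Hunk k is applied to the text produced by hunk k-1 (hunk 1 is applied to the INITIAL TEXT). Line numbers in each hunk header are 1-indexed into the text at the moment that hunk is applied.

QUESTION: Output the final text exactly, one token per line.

Answer: iuy
bxtou
vqtn
ivzl
ijau
myd
cpef
lldg
ckj
pcyu
gdm
lqtd
ger
ywtxy

Derivation:
Hunk 1: at line 4 remove [jwn,dlrvg] add [myd,aqjio] -> 12 lines: iuy bxtou vqtn ivzl ijau myd aqjio cullc msw htctd ger ywtxy
Hunk 2: at line 5 remove [aqjio,cullc,msw] add [cpef,lldg,zunpr] -> 12 lines: iuy bxtou vqtn ivzl ijau myd cpef lldg zunpr htctd ger ywtxy
Hunk 3: at line 8 remove [zunpr,htctd] add [ckj,lmzu,psyrc] -> 13 lines: iuy bxtou vqtn ivzl ijau myd cpef lldg ckj lmzu psyrc ger ywtxy
Hunk 4: at line 8 remove [lmzu,psyrc] add [pcyu,gdm,lqtd] -> 14 lines: iuy bxtou vqtn ivzl ijau myd cpef lldg ckj pcyu gdm lqtd ger ywtxy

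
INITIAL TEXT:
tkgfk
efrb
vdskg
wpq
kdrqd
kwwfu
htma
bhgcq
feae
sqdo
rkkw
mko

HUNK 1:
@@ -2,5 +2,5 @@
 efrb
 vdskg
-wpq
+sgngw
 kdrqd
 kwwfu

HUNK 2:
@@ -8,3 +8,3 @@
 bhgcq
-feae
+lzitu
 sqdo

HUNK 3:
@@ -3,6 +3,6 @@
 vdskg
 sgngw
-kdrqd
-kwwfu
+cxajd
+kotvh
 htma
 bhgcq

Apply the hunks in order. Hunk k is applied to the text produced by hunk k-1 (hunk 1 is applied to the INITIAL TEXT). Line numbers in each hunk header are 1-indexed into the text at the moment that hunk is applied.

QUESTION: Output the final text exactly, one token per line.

Hunk 1: at line 2 remove [wpq] add [sgngw] -> 12 lines: tkgfk efrb vdskg sgngw kdrqd kwwfu htma bhgcq feae sqdo rkkw mko
Hunk 2: at line 8 remove [feae] add [lzitu] -> 12 lines: tkgfk efrb vdskg sgngw kdrqd kwwfu htma bhgcq lzitu sqdo rkkw mko
Hunk 3: at line 3 remove [kdrqd,kwwfu] add [cxajd,kotvh] -> 12 lines: tkgfk efrb vdskg sgngw cxajd kotvh htma bhgcq lzitu sqdo rkkw mko

Answer: tkgfk
efrb
vdskg
sgngw
cxajd
kotvh
htma
bhgcq
lzitu
sqdo
rkkw
mko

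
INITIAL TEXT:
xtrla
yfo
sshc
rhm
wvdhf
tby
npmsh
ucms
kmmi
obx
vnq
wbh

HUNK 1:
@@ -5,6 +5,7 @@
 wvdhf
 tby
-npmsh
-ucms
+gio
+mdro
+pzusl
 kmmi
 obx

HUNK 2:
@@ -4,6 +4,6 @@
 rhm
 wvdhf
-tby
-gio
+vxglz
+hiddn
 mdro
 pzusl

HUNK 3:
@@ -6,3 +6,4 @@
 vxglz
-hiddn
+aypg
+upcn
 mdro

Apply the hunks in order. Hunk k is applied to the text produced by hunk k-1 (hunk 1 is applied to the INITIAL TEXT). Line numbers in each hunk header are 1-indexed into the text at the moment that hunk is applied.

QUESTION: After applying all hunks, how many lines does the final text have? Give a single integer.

Hunk 1: at line 5 remove [npmsh,ucms] add [gio,mdro,pzusl] -> 13 lines: xtrla yfo sshc rhm wvdhf tby gio mdro pzusl kmmi obx vnq wbh
Hunk 2: at line 4 remove [tby,gio] add [vxglz,hiddn] -> 13 lines: xtrla yfo sshc rhm wvdhf vxglz hiddn mdro pzusl kmmi obx vnq wbh
Hunk 3: at line 6 remove [hiddn] add [aypg,upcn] -> 14 lines: xtrla yfo sshc rhm wvdhf vxglz aypg upcn mdro pzusl kmmi obx vnq wbh
Final line count: 14

Answer: 14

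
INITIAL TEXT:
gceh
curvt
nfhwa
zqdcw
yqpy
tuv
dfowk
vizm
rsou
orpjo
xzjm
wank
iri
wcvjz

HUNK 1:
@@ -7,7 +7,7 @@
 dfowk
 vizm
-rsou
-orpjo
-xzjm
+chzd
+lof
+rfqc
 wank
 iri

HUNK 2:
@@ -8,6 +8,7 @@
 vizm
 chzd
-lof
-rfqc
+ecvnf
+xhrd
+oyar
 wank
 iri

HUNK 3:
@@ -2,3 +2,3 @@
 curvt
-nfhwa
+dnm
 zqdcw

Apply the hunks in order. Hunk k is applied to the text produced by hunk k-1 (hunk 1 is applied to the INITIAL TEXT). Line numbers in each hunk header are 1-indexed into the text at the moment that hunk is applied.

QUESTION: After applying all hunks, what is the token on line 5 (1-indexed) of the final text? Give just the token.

Answer: yqpy

Derivation:
Hunk 1: at line 7 remove [rsou,orpjo,xzjm] add [chzd,lof,rfqc] -> 14 lines: gceh curvt nfhwa zqdcw yqpy tuv dfowk vizm chzd lof rfqc wank iri wcvjz
Hunk 2: at line 8 remove [lof,rfqc] add [ecvnf,xhrd,oyar] -> 15 lines: gceh curvt nfhwa zqdcw yqpy tuv dfowk vizm chzd ecvnf xhrd oyar wank iri wcvjz
Hunk 3: at line 2 remove [nfhwa] add [dnm] -> 15 lines: gceh curvt dnm zqdcw yqpy tuv dfowk vizm chzd ecvnf xhrd oyar wank iri wcvjz
Final line 5: yqpy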